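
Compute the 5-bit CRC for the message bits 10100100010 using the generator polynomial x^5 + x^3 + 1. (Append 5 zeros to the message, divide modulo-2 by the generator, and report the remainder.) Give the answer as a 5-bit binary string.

Append 5 zeros: 1010010001000000. Divide by 101001 (XOR where the leading bit is 1):
  pos 0: 101001 XOR 101001 = 000000
  pos 9: 100000 XOR 101001 = 001001
Remainder (last 5 bits) = 10010. This is the CRC / FCS.

10010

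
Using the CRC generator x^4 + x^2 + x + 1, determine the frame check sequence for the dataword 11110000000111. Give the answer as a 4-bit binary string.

Append 4 zeros: 111100000001110000. Divide by 10111 (XOR where the leading bit is 1):
  pos 0: 11110 XOR 10111 = 01001
  pos 1: 10010 XOR 10111 = 00101
  pos 3: 10100 XOR 10111 = 00011
  pos 6: 11000 XOR 10111 = 01111
  pos 7: 11111 XOR 10111 = 01000
  pos 8: 10001 XOR 10111 = 00110
  pos 10: 11010 XOR 10111 = 01101
  pos 11: 11010 XOR 10111 = 01101
  pos 12: 11010 XOR 10111 = 01101
  pos 13: 11010 XOR 10111 = 01101
Remainder (last 4 bits) = 1101. This is the CRC / FCS.

1101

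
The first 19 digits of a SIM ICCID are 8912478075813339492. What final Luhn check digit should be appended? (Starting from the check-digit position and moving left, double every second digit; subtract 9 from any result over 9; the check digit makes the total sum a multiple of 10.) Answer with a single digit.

5

Partial digits right→left: 2 9 4 9 3 3 3 1 8 5 7 0 8 7 4 2 1 9 8
Double every second digit counting from the check-digit position (so the 1st, 3rd, 5th, ... of the partial from the right).
  doubled (with −9 where >9): 4 8 6 6 7 5 7 8 2 7 → sum 60
  kept as-is: 9 9 3 1 5 0 7 2 9 → sum 45
Total = 60 + 45 = 105.
Check digit = (10 − (105 mod 10)) mod 10 = 5.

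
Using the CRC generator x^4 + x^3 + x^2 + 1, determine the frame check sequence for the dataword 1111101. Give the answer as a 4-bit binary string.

1100

Append 4 zeros: 11111010000. Divide by 11101 (XOR where the leading bit is 1):
  pos 0: 11111 XOR 11101 = 00010
  pos 3: 10010 XOR 11101 = 01111
  pos 4: 11110 XOR 11101 = 00011
Remainder (last 4 bits) = 1100. This is the CRC / FCS.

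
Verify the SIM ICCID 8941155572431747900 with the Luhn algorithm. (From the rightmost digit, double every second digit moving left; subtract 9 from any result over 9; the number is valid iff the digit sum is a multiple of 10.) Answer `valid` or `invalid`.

From the right, keep odd positions and double even positions (subtract 9 from any doubled value over 9):
  doubled (positions 2,4,...): 0 5 5 6 4 1 1 2 9 → sum 33
  kept (positions 1,3,...): 0 9 4 1 4 7 5 1 4 8 → sum 43
Total = 76.
76 mod 10 = 6, so the number is invalid.

invalid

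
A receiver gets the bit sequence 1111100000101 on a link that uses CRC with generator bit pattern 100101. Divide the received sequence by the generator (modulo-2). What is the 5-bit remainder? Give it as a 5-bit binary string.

Modulo-2 division of 1111100000101 by 100101:
  pos 0: 111110 XOR 100101 = 011011
  pos 1: 110110 XOR 100101 = 010011
  pos 2: 100110 XOR 100101 = 000011
  pos 6: 110010 XOR 100101 = 010111
  pos 7: 101111 XOR 100101 = 001010
Remainder = 01010 (nonzero — an error is detected).

01010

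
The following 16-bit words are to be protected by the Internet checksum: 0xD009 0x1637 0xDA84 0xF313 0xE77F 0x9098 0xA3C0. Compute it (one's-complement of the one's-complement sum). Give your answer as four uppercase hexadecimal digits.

304D

One's-complement addition (fold any carry out of bit 15 back into bit 0):
  0xD009 + 0x1637 = 0x0E640
  0xE640 + 0xDA84 = 0x1C0C4 → wrap carry → 0xC0C5
  0xC0C5 + 0xF313 = 0x1B3D8 → wrap carry → 0xB3D9
  0xB3D9 + 0xE77F = 0x19B58 → wrap carry → 0x9B59
  0x9B59 + 0x9098 = 0x12BF1 → wrap carry → 0x2BF2
  0x2BF2 + 0xA3C0 = 0x0CFB2
One's-complement sum = 0xCFB2.
Checksum = ~0xCFB2 & 0xFFFF = 0x304D.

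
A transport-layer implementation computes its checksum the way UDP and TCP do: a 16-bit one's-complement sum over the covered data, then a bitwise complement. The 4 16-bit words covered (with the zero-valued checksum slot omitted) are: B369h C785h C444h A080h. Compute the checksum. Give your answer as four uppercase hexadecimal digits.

204B

One's-complement addition (fold any carry out of bit 15 back into bit 0):
  0xB369 + 0xC785 = 0x17AEE → wrap carry → 0x7AEF
  0x7AEF + 0xC444 = 0x13F33 → wrap carry → 0x3F34
  0x3F34 + 0xA080 = 0x0DFB4
One's-complement sum = 0xDFB4.
Checksum = ~0xDFB4 & 0xFFFF = 0x204B.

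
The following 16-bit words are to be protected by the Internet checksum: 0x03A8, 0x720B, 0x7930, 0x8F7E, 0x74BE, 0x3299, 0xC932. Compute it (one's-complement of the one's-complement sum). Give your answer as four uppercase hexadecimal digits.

One's-complement addition (fold any carry out of bit 15 back into bit 0):
  0x03A8 + 0x720B = 0x075B3
  0x75B3 + 0x7930 = 0x0EEE3
  0xEEE3 + 0x8F7E = 0x17E61 → wrap carry → 0x7E62
  0x7E62 + 0x74BE = 0x0F320
  0xF320 + 0x3299 = 0x125B9 → wrap carry → 0x25BA
  0x25BA + 0xC932 = 0x0EEEC
One's-complement sum = 0xEEEC.
Checksum = ~0xEEEC & 0xFFFF = 0x1113.

1113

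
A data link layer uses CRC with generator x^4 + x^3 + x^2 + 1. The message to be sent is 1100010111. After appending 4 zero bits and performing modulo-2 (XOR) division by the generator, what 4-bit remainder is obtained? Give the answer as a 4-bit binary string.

Append 4 zeros: 11000101110000. Divide by 11101 (XOR where the leading bit is 1):
  pos 0: 11000 XOR 11101 = 00101
  pos 2: 10110 XOR 11101 = 01011
  pos 3: 10111 XOR 11101 = 01010
  pos 4: 10101 XOR 11101 = 01000
  pos 5: 10001 XOR 11101 = 01100
  pos 6: 11000 XOR 11101 = 00101
  pos 8: 10100 XOR 11101 = 01001
  pos 9: 10010 XOR 11101 = 01111
Remainder (last 4 bits) = 1111. This is the CRC / FCS.

1111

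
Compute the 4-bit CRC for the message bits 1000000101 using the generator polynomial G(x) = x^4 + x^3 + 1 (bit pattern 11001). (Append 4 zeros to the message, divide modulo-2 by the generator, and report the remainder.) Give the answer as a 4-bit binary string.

Append 4 zeros: 10000001010000. Divide by 11001 (XOR where the leading bit is 1):
  pos 0: 10000 XOR 11001 = 01001
  pos 1: 10010 XOR 11001 = 01011
  pos 2: 10110 XOR 11001 = 01111
  pos 3: 11111 XOR 11001 = 00110
  pos 5: 11001 XOR 11001 = 00000
Remainder (last 4 bits) = 0000. This is the CRC / FCS.

0000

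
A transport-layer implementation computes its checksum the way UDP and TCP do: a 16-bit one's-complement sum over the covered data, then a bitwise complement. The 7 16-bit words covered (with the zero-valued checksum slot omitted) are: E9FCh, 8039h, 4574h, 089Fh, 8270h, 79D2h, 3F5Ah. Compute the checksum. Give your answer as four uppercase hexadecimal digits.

One's-complement addition (fold any carry out of bit 15 back into bit 0):
  0xE9FC + 0x8039 = 0x16A35 → wrap carry → 0x6A36
  0x6A36 + 0x4574 = 0x0AFAA
  0xAFAA + 0x089F = 0x0B849
  0xB849 + 0x8270 = 0x13AB9 → wrap carry → 0x3ABA
  0x3ABA + 0x79D2 = 0x0B48C
  0xB48C + 0x3F5A = 0x0F3E6
One's-complement sum = 0xF3E6.
Checksum = ~0xF3E6 & 0xFFFF = 0x0C19.

0C19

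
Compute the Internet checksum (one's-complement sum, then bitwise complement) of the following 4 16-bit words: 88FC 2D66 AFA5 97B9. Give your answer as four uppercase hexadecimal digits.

One's-complement addition (fold any carry out of bit 15 back into bit 0):
  0x88FC + 0x2D66 = 0x0B662
  0xB662 + 0xAFA5 = 0x16607 → wrap carry → 0x6608
  0x6608 + 0x97B9 = 0x0FDC1
One's-complement sum = 0xFDC1.
Checksum = ~0xFDC1 & 0xFFFF = 0x023E.

023E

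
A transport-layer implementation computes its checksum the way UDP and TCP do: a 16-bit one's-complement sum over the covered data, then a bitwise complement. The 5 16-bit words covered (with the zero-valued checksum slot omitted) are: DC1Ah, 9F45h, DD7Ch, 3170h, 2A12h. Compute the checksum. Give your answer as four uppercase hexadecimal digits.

4BA0

One's-complement addition (fold any carry out of bit 15 back into bit 0):
  0xDC1A + 0x9F45 = 0x17B5F → wrap carry → 0x7B60
  0x7B60 + 0xDD7C = 0x158DC → wrap carry → 0x58DD
  0x58DD + 0x3170 = 0x08A4D
  0x8A4D + 0x2A12 = 0x0B45F
One's-complement sum = 0xB45F.
Checksum = ~0xB45F & 0xFFFF = 0x4BA0.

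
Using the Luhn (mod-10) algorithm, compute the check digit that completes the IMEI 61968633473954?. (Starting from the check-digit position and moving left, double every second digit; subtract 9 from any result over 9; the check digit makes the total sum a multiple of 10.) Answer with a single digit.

Partial digits right→left: 4 5 9 3 7 4 3 3 6 8 6 9 1 6
Double every second digit counting from the check-digit position (so the 1st, 3rd, 5th, ... of the partial from the right).
  doubled (with −9 where >9): 8 9 5 6 3 3 2 → sum 36
  kept as-is: 5 3 4 3 8 9 6 → sum 38
Total = 36 + 38 = 74.
Check digit = (10 − (74 mod 10)) mod 10 = 6.

6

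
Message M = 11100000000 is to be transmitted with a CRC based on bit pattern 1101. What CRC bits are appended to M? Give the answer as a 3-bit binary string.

Append 3 zeros: 11100000000000. Divide by 1101 (XOR where the leading bit is 1):
  pos 0: 1110 XOR 1101 = 0011
  pos 2: 1100 XOR 1101 = 0001
  pos 5: 1000 XOR 1101 = 0101
  pos 6: 1010 XOR 1101 = 0111
  pos 7: 1110 XOR 1101 = 0011
  pos 9: 1100 XOR 1101 = 0001
Remainder (last 3 bits) = 010. This is the CRC / FCS.

010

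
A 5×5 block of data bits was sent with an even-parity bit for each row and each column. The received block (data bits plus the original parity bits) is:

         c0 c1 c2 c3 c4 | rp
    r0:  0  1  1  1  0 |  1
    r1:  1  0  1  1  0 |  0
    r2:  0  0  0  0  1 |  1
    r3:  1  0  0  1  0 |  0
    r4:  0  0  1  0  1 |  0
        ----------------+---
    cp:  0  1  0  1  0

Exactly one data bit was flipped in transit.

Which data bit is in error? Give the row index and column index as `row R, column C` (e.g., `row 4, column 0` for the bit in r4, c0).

Recompute each row's even parity and compare to rp:
  r0: data parity 1, sent rp 1 → ok
  r1: data parity 1, sent rp 0 → mismatch
  r2: data parity 1, sent rp 1 → ok
  r3: data parity 0, sent rp 0 → ok
  r4: data parity 0, sent rp 0 → ok
Recompute each column's even parity and compare to cp:
  c0: data parity 0, sent cp 0 → ok
  c1: data parity 1, sent cp 1 → ok
  c2: data parity 1, sent cp 0 → mismatch
  c3: data parity 1, sent cp 1 → ok
  c4: data parity 0, sent cp 0 → ok
Exactly one row (r1) and one column (c2) fail → the flipped bit is at their intersection.

row 1, column 2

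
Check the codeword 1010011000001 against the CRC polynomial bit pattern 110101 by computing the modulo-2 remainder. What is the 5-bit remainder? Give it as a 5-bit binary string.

Modulo-2 division of 1010011000001 by 110101:
  pos 0: 101001 XOR 110101 = 011100
  pos 1: 111001 XOR 110101 = 001100
  pos 3: 110000 XOR 110101 = 000101
  pos 6: 101000 XOR 110101 = 011101
  pos 7: 111011 XOR 110101 = 001110
Remainder = 01110 (nonzero — an error is detected).

01110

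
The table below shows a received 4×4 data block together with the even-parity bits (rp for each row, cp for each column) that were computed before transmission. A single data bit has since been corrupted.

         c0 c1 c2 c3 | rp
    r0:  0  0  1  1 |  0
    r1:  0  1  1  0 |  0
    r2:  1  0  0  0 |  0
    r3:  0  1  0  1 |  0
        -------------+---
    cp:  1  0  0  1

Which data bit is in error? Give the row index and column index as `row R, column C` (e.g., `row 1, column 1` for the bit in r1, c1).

Recompute each row's even parity and compare to rp:
  r0: data parity 0, sent rp 0 → ok
  r1: data parity 0, sent rp 0 → ok
  r2: data parity 1, sent rp 0 → mismatch
  r3: data parity 0, sent rp 0 → ok
Recompute each column's even parity and compare to cp:
  c0: data parity 1, sent cp 1 → ok
  c1: data parity 0, sent cp 0 → ok
  c2: data parity 0, sent cp 0 → ok
  c3: data parity 0, sent cp 1 → mismatch
Exactly one row (r2) and one column (c3) fail → the flipped bit is at their intersection.

row 2, column 3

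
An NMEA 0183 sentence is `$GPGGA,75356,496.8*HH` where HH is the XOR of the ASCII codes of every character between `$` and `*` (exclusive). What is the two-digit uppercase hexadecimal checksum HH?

XOR the ASCII codes of the payload characters:
  'G' = 0x47 → acc = 0x47
  'P' = 0x50 → acc = 0x17
  'G' = 0x47 → acc = 0x50
  'G' = 0x47 → acc = 0x17
  'A' = 0x41 → acc = 0x56
  ',' = 0x2C → acc = 0x7A
  '7' = 0x37 → acc = 0x4D
  '5' = 0x35 → acc = 0x78
  '3' = 0x33 → acc = 0x4B
  '5' = 0x35 → acc = 0x7E
  '6' = 0x36 → acc = 0x48
  ',' = 0x2C → acc = 0x64
  '4' = 0x34 → acc = 0x50
  '9' = 0x39 → acc = 0x69
  '6' = 0x36 → acc = 0x5F
  '.' = 0x2E → acc = 0x71
  '8' = 0x38 → acc = 0x49
Checksum = 0x49.

49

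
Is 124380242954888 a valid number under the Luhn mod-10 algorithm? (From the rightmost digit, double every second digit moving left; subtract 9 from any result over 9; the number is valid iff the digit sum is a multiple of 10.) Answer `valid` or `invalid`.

valid

From the right, keep odd positions and double even positions (subtract 9 from any doubled value over 9):
  doubled (positions 2,4,...): 7 8 9 8 0 6 4 → sum 42
  kept (positions 1,3,...): 8 8 5 2 2 8 4 1 → sum 38
Total = 80.
80 mod 10 = 0, so the number is valid.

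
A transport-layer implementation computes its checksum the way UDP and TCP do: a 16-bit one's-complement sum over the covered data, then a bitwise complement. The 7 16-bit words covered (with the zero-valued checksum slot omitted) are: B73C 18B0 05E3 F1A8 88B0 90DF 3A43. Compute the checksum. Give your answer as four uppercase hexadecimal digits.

E4B3

One's-complement addition (fold any carry out of bit 15 back into bit 0):
  0xB73C + 0x18B0 = 0x0CFEC
  0xCFEC + 0x05E3 = 0x0D5CF
  0xD5CF + 0xF1A8 = 0x1C777 → wrap carry → 0xC778
  0xC778 + 0x88B0 = 0x15028 → wrap carry → 0x5029
  0x5029 + 0x90DF = 0x0E108
  0xE108 + 0x3A43 = 0x11B4B → wrap carry → 0x1B4C
One's-complement sum = 0x1B4C.
Checksum = ~0x1B4C & 0xFFFF = 0xE4B3.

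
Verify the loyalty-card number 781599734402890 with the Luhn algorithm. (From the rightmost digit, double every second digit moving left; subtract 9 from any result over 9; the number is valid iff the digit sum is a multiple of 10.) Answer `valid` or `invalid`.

valid

From the right, keep odd positions and double even positions (subtract 9 from any doubled value over 9):
  doubled (positions 2,4,...): 9 4 8 6 9 1 7 → sum 44
  kept (positions 1,3,...): 0 8 0 4 7 9 1 7 → sum 36
Total = 80.
80 mod 10 = 0, so the number is valid.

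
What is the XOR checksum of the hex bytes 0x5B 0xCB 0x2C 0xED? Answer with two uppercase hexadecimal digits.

51

XOR the bytes together:
  start with 0x5B
  0x5B ⊕ 0xCB = 0x90
  0x90 ⊕ 0x2C = 0xBC
  0xBC ⊕ 0xED = 0x51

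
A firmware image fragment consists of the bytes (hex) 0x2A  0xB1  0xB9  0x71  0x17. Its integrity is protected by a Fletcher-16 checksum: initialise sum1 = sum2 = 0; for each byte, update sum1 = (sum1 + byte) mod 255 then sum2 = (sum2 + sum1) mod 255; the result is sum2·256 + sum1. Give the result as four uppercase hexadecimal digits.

C01E

Running sums (mod 255):
  after byte 0 (0x2A): sum1=42, sum2=42
  after byte 1 (0xB1): sum1=219, sum2=6
  after byte 2 (0xB9): sum1=149, sum2=155
  after byte 3 (0x71): sum1=7, sum2=162
  after byte 4 (0x17): sum1=30, sum2=192
Checksum = sum2·256 + sum1 = 192·256 + 30 = 49182 = 0xC01E.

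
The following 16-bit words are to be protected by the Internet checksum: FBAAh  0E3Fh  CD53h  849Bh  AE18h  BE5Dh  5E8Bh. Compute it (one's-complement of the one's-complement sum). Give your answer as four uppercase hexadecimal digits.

D924

One's-complement addition (fold any carry out of bit 15 back into bit 0):
  0xFBAA + 0x0E3F = 0x109E9 → wrap carry → 0x09EA
  0x09EA + 0xCD53 = 0x0D73D
  0xD73D + 0x849B = 0x15BD8 → wrap carry → 0x5BD9
  0x5BD9 + 0xAE18 = 0x109F1 → wrap carry → 0x09F2
  0x09F2 + 0xBE5D = 0x0C84F
  0xC84F + 0x5E8B = 0x126DA → wrap carry → 0x26DB
One's-complement sum = 0x26DB.
Checksum = ~0x26DB & 0xFFFF = 0xD924.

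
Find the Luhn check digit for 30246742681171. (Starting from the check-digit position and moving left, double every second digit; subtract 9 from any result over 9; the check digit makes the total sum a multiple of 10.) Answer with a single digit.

Partial digits right→left: 1 7 1 1 8 6 2 4 7 6 4 2 0 3
Double every second digit counting from the check-digit position (so the 1st, 3rd, 5th, ... of the partial from the right).
  doubled (with −9 where >9): 2 2 7 4 5 8 0 → sum 28
  kept as-is: 7 1 6 4 6 2 3 → sum 29
Total = 28 + 29 = 57.
Check digit = (10 − (57 mod 10)) mod 10 = 3.

3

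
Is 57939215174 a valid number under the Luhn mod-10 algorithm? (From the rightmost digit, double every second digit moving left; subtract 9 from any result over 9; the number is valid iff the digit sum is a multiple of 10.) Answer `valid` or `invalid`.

valid

From the right, keep odd positions and double even positions (subtract 9 from any doubled value over 9):
  doubled (positions 2,4,...): 5 1 4 6 5 → sum 21
  kept (positions 1,3,...): 4 1 1 9 9 5 → sum 29
Total = 50.
50 mod 10 = 0, so the number is valid.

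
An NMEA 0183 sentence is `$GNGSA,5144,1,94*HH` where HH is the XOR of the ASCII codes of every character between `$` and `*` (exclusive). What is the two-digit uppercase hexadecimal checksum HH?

48

XOR the ASCII codes of the payload characters:
  'G' = 0x47 → acc = 0x47
  'N' = 0x4E → acc = 0x09
  'G' = 0x47 → acc = 0x4E
  'S' = 0x53 → acc = 0x1D
  'A' = 0x41 → acc = 0x5C
  ',' = 0x2C → acc = 0x70
  '5' = 0x35 → acc = 0x45
  '1' = 0x31 → acc = 0x74
  '4' = 0x34 → acc = 0x40
  '4' = 0x34 → acc = 0x74
  ',' = 0x2C → acc = 0x58
  '1' = 0x31 → acc = 0x69
  ',' = 0x2C → acc = 0x45
  '9' = 0x39 → acc = 0x7C
  '4' = 0x34 → acc = 0x48
Checksum = 0x48.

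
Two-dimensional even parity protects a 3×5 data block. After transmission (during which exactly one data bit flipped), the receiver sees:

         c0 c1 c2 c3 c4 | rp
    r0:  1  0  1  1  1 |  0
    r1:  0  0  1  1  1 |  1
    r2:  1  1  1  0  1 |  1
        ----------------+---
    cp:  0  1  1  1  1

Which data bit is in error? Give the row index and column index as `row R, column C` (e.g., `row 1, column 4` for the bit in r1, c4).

Recompute each row's even parity and compare to rp:
  r0: data parity 0, sent rp 0 → ok
  r1: data parity 1, sent rp 1 → ok
  r2: data parity 0, sent rp 1 → mismatch
Recompute each column's even parity and compare to cp:
  c0: data parity 0, sent cp 0 → ok
  c1: data parity 1, sent cp 1 → ok
  c2: data parity 1, sent cp 1 → ok
  c3: data parity 0, sent cp 1 → mismatch
  c4: data parity 1, sent cp 1 → ok
Exactly one row (r2) and one column (c3) fail → the flipped bit is at their intersection.

row 2, column 3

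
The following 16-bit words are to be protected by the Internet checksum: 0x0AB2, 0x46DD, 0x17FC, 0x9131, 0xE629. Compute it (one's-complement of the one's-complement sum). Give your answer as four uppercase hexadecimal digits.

1F19

One's-complement addition (fold any carry out of bit 15 back into bit 0):
  0x0AB2 + 0x46DD = 0x0518F
  0x518F + 0x17FC = 0x0698B
  0x698B + 0x9131 = 0x0FABC
  0xFABC + 0xE629 = 0x1E0E5 → wrap carry → 0xE0E6
One's-complement sum = 0xE0E6.
Checksum = ~0xE0E6 & 0xFFFF = 0x1F19.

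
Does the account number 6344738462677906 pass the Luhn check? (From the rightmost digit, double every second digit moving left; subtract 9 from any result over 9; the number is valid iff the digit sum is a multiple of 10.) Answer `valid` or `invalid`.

invalid

From the right, keep odd positions and double even positions (subtract 9 from any doubled value over 9):
  doubled (positions 2,4,...): 0 5 3 3 7 5 8 3 → sum 34
  kept (positions 1,3,...): 6 9 7 2 4 3 4 3 → sum 38
Total = 72.
72 mod 10 = 2, so the number is invalid.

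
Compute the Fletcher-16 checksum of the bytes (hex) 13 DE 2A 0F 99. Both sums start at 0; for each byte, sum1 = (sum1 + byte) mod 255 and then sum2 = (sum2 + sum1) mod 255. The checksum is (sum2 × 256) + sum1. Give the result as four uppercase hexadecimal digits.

11C4

Running sums (mod 255):
  after byte 0 (13): sum1=19, sum2=19
  after byte 1 (DE): sum1=241, sum2=5
  after byte 2 (2A): sum1=28, sum2=33
  after byte 3 (0F): sum1=43, sum2=76
  after byte 4 (99): sum1=196, sum2=17
Checksum = sum2·256 + sum1 = 17·256 + 196 = 4548 = 0x11C4.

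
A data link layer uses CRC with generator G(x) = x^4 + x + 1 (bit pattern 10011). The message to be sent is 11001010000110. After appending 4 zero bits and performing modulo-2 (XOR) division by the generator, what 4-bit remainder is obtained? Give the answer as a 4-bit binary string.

Append 4 zeros: 110010100001100000. Divide by 10011 (XOR where the leading bit is 1):
  pos 0: 11001 XOR 10011 = 01010
  pos 1: 10100 XOR 10011 = 00111
  pos 3: 11110 XOR 10011 = 01101
  pos 4: 11010 XOR 10011 = 01001
  pos 5: 10010 XOR 10011 = 00001
  pos 9: 10110 XOR 10011 = 00101
  pos 11: 10100 XOR 10011 = 00111
  pos 13: 11100 XOR 10011 = 01111
Remainder (last 4 bits) = 1111. This is the CRC / FCS.

1111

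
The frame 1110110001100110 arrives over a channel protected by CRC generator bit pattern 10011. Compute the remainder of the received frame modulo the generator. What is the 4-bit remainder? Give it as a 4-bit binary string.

Modulo-2 division of 1110110001100110 by 10011:
  pos 0: 11101 XOR 10011 = 01110
  pos 1: 11101 XOR 10011 = 01110
  pos 2: 11100 XOR 10011 = 01111
  pos 3: 11110 XOR 10011 = 01101
  pos 4: 11010 XOR 10011 = 01001
  pos 5: 10011 XOR 10011 = 00000
  pos 10: 10011 XOR 10011 = 00000
Remainder = 0000 (zero — the frame passes the CRC check).

0000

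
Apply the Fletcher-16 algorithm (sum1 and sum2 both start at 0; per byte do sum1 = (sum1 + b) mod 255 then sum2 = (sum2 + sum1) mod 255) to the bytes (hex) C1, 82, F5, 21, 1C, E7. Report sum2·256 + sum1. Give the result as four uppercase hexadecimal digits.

725F

Running sums (mod 255):
  after byte 0 (C1): sum1=193, sum2=193
  after byte 1 (82): sum1=68, sum2=6
  after byte 2 (F5): sum1=58, sum2=64
  after byte 3 (21): sum1=91, sum2=155
  after byte 4 (1C): sum1=119, sum2=19
  after byte 5 (E7): sum1=95, sum2=114
Checksum = sum2·256 + sum1 = 114·256 + 95 = 29279 = 0x725F.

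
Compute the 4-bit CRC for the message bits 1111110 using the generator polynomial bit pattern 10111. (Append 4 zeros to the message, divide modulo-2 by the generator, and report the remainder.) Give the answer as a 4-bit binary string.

1010

Append 4 zeros: 11111100000. Divide by 10111 (XOR where the leading bit is 1):
  pos 0: 11111 XOR 10111 = 01000
  pos 1: 10001 XOR 10111 = 00110
  pos 3: 11000 XOR 10111 = 01111
  pos 4: 11110 XOR 10111 = 01001
  pos 5: 10010 XOR 10111 = 00101
Remainder (last 4 bits) = 1010. This is the CRC / FCS.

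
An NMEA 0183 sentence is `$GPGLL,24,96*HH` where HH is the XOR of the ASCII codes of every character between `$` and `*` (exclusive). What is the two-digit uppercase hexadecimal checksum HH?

XOR the ASCII codes of the payload characters:
  'G' = 0x47 → acc = 0x47
  'P' = 0x50 → acc = 0x17
  'G' = 0x47 → acc = 0x50
  'L' = 0x4C → acc = 0x1C
  'L' = 0x4C → acc = 0x50
  ',' = 0x2C → acc = 0x7C
  '2' = 0x32 → acc = 0x4E
  '4' = 0x34 → acc = 0x7A
  ',' = 0x2C → acc = 0x56
  '9' = 0x39 → acc = 0x6F
  '6' = 0x36 → acc = 0x59
Checksum = 0x59.

59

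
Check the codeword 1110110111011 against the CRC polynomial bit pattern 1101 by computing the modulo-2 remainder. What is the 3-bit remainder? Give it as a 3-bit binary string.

000

Modulo-2 division of 1110110111011 by 1101:
  pos 0: 1110 XOR 1101 = 0011
  pos 2: 1111 XOR 1101 = 0010
  pos 4: 1001 XOR 1101 = 0100
  pos 5: 1001 XOR 1101 = 0100
  pos 6: 1001 XOR 1101 = 0100
  pos 7: 1000 XOR 1101 = 0101
  pos 8: 1011 XOR 1101 = 0110
  pos 9: 1101 XOR 1101 = 0000
Remainder = 000 (zero — the frame passes the CRC check).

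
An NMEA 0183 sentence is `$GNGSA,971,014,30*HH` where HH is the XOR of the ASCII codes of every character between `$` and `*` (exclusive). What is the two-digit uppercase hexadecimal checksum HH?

XOR the ASCII codes of the payload characters:
  'G' = 0x47 → acc = 0x47
  'N' = 0x4E → acc = 0x09
  'G' = 0x47 → acc = 0x4E
  'S' = 0x53 → acc = 0x1D
  'A' = 0x41 → acc = 0x5C
  ',' = 0x2C → acc = 0x70
  '9' = 0x39 → acc = 0x49
  '7' = 0x37 → acc = 0x7E
  '1' = 0x31 → acc = 0x4F
  ',' = 0x2C → acc = 0x63
  '0' = 0x30 → acc = 0x53
  '1' = 0x31 → acc = 0x62
  '4' = 0x34 → acc = 0x56
  ',' = 0x2C → acc = 0x7A
  '3' = 0x33 → acc = 0x49
  '0' = 0x30 → acc = 0x79
Checksum = 0x79.

79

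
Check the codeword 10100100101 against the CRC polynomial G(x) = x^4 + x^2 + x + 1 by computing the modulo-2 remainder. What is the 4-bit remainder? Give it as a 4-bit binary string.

Modulo-2 division of 10100100101 by 10111:
  pos 0: 10100 XOR 10111 = 00011
  pos 3: 11100 XOR 10111 = 01011
  pos 4: 10111 XOR 10111 = 00000
Remainder = 0001 (nonzero — an error is detected).

0001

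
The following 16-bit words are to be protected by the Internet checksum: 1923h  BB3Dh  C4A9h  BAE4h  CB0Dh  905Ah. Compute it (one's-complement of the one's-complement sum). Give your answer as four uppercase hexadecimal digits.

50A8

One's-complement addition (fold any carry out of bit 15 back into bit 0):
  0x1923 + 0xBB3D = 0x0D460
  0xD460 + 0xC4A9 = 0x19909 → wrap carry → 0x990A
  0x990A + 0xBAE4 = 0x153EE → wrap carry → 0x53EF
  0x53EF + 0xCB0D = 0x11EFC → wrap carry → 0x1EFD
  0x1EFD + 0x905A = 0x0AF57
One's-complement sum = 0xAF57.
Checksum = ~0xAF57 & 0xFFFF = 0x50A8.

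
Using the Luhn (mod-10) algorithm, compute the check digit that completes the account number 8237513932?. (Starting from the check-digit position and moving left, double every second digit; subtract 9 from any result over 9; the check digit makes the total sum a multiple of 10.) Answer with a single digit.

Partial digits right→left: 2 3 9 3 1 5 7 3 2 8
Double every second digit counting from the check-digit position (so the 1st, 3rd, 5th, ... of the partial from the right).
  doubled (with −9 where >9): 4 9 2 5 4 → sum 24
  kept as-is: 3 3 5 3 8 → sum 22
Total = 24 + 22 = 46.
Check digit = (10 − (46 mod 10)) mod 10 = 4.

4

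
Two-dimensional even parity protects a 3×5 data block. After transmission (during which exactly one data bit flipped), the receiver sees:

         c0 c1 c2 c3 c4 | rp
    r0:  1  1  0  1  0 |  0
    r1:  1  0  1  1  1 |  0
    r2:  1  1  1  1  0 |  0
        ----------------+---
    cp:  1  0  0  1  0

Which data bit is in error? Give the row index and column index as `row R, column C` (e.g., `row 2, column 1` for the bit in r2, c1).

Recompute each row's even parity and compare to rp:
  r0: data parity 1, sent rp 0 → mismatch
  r1: data parity 0, sent rp 0 → ok
  r2: data parity 0, sent rp 0 → ok
Recompute each column's even parity and compare to cp:
  c0: data parity 1, sent cp 1 → ok
  c1: data parity 0, sent cp 0 → ok
  c2: data parity 0, sent cp 0 → ok
  c3: data parity 1, sent cp 1 → ok
  c4: data parity 1, sent cp 0 → mismatch
Exactly one row (r0) and one column (c4) fail → the flipped bit is at their intersection.

row 0, column 4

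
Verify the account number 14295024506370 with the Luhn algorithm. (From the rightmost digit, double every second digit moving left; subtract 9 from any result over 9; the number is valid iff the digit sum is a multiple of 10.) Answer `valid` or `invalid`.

valid

From the right, keep odd positions and double even positions (subtract 9 from any doubled value over 9):
  doubled (positions 2,4,...): 5 3 1 4 1 4 2 → sum 20
  kept (positions 1,3,...): 0 3 0 4 0 9 4 → sum 20
Total = 40.
40 mod 10 = 0, so the number is valid.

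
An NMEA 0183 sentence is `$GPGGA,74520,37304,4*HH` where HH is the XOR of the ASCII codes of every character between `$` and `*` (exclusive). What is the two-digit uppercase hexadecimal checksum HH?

49

XOR the ASCII codes of the payload characters:
  'G' = 0x47 → acc = 0x47
  'P' = 0x50 → acc = 0x17
  'G' = 0x47 → acc = 0x50
  'G' = 0x47 → acc = 0x17
  'A' = 0x41 → acc = 0x56
  ',' = 0x2C → acc = 0x7A
  '7' = 0x37 → acc = 0x4D
  '4' = 0x34 → acc = 0x79
  '5' = 0x35 → acc = 0x4C
  '2' = 0x32 → acc = 0x7E
  '0' = 0x30 → acc = 0x4E
  ',' = 0x2C → acc = 0x62
  '3' = 0x33 → acc = 0x51
  '7' = 0x37 → acc = 0x66
  '3' = 0x33 → acc = 0x55
  '0' = 0x30 → acc = 0x65
  '4' = 0x34 → acc = 0x51
  ',' = 0x2C → acc = 0x7D
  '4' = 0x34 → acc = 0x49
Checksum = 0x49.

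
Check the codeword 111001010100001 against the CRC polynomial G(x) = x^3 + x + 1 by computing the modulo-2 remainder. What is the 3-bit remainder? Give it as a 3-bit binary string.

Modulo-2 division of 111001010100001 by 1011:
  pos 0: 1110 XOR 1011 = 0101
  pos 1: 1010 XOR 1011 = 0001
  pos 4: 1101 XOR 1011 = 0110
  pos 5: 1100 XOR 1011 = 0111
  pos 6: 1111 XOR 1011 = 0100
  pos 7: 1000 XOR 1011 = 0011
  pos 9: 1100 XOR 1011 = 0111
  pos 10: 1110 XOR 1011 = 0101
  pos 11: 1011 XOR 1011 = 0000
Remainder = 000 (zero — the frame passes the CRC check).

000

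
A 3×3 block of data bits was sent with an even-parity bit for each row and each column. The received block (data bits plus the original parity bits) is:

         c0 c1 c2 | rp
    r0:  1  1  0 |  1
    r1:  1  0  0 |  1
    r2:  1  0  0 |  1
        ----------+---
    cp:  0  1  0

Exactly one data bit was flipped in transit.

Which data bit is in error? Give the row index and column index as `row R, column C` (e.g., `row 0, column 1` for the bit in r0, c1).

row 0, column 0

Recompute each row's even parity and compare to rp:
  r0: data parity 0, sent rp 1 → mismatch
  r1: data parity 1, sent rp 1 → ok
  r2: data parity 1, sent rp 1 → ok
Recompute each column's even parity and compare to cp:
  c0: data parity 1, sent cp 0 → mismatch
  c1: data parity 1, sent cp 1 → ok
  c2: data parity 0, sent cp 0 → ok
Exactly one row (r0) and one column (c0) fail → the flipped bit is at their intersection.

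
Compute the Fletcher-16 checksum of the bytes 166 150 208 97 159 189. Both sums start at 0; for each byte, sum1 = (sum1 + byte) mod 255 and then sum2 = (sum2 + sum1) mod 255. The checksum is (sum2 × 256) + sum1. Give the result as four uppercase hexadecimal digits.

Running sums (mod 255):
  after byte 0 (166): sum1=166, sum2=166
  after byte 1 (150): sum1=61, sum2=227
  after byte 2 (208): sum1=14, sum2=241
  after byte 3 (97): sum1=111, sum2=97
  after byte 4 (159): sum1=15, sum2=112
  after byte 5 (189): sum1=204, sum2=61
Checksum = sum2·256 + sum1 = 61·256 + 204 = 15820 = 0x3DCC.

3DCC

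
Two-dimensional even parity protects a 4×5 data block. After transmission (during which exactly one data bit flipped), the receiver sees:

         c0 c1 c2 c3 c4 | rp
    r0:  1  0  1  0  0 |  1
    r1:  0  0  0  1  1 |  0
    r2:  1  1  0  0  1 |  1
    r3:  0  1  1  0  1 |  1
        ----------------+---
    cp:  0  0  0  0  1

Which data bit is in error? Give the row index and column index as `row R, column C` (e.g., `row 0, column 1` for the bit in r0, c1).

row 0, column 3

Recompute each row's even parity and compare to rp:
  r0: data parity 0, sent rp 1 → mismatch
  r1: data parity 0, sent rp 0 → ok
  r2: data parity 1, sent rp 1 → ok
  r3: data parity 1, sent rp 1 → ok
Recompute each column's even parity and compare to cp:
  c0: data parity 0, sent cp 0 → ok
  c1: data parity 0, sent cp 0 → ok
  c2: data parity 0, sent cp 0 → ok
  c3: data parity 1, sent cp 0 → mismatch
  c4: data parity 1, sent cp 1 → ok
Exactly one row (r0) and one column (c3) fail → the flipped bit is at their intersection.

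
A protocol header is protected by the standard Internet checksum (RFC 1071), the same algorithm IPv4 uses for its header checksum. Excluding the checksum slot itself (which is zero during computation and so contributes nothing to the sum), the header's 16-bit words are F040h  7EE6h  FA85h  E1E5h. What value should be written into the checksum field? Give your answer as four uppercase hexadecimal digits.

One's-complement addition (fold any carry out of bit 15 back into bit 0):
  0xF040 + 0x7EE6 = 0x16F26 → wrap carry → 0x6F27
  0x6F27 + 0xFA85 = 0x169AC → wrap carry → 0x69AD
  0x69AD + 0xE1E5 = 0x14B92 → wrap carry → 0x4B93
One's-complement sum = 0x4B93.
Checksum = ~0x4B93 & 0xFFFF = 0xB46C.

B46C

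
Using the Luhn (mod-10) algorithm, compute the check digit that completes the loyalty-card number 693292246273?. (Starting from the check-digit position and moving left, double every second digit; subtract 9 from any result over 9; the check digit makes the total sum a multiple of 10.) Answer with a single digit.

2

Partial digits right→left: 3 7 2 6 4 2 2 9 2 3 9 6
Double every second digit counting from the check-digit position (so the 1st, 3rd, 5th, ... of the partial from the right).
  doubled (with −9 where >9): 6 4 8 4 4 9 → sum 35
  kept as-is: 7 6 2 9 3 6 → sum 33
Total = 35 + 33 = 68.
Check digit = (10 − (68 mod 10)) mod 10 = 2.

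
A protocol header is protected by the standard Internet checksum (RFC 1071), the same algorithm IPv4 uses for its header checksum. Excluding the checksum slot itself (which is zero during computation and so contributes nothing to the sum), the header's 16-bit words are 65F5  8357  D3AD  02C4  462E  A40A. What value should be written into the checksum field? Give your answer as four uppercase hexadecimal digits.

5608

One's-complement addition (fold any carry out of bit 15 back into bit 0):
  0x65F5 + 0x8357 = 0x0E94C
  0xE94C + 0xD3AD = 0x1BCF9 → wrap carry → 0xBCFA
  0xBCFA + 0x02C4 = 0x0BFBE
  0xBFBE + 0x462E = 0x105EC → wrap carry → 0x05ED
  0x05ED + 0xA40A = 0x0A9F7
One's-complement sum = 0xA9F7.
Checksum = ~0xA9F7 & 0xFFFF = 0x5608.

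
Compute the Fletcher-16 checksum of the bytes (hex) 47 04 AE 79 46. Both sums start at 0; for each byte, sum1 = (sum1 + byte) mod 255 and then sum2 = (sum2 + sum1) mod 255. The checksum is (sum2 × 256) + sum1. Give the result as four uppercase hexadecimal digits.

Running sums (mod 255):
  after byte 0 (47): sum1=71, sum2=71
  after byte 1 (04): sum1=75, sum2=146
  after byte 2 (AE): sum1=249, sum2=140
  after byte 3 (79): sum1=115, sum2=0
  after byte 4 (46): sum1=185, sum2=185
Checksum = sum2·256 + sum1 = 185·256 + 185 = 47545 = 0xB9B9.

B9B9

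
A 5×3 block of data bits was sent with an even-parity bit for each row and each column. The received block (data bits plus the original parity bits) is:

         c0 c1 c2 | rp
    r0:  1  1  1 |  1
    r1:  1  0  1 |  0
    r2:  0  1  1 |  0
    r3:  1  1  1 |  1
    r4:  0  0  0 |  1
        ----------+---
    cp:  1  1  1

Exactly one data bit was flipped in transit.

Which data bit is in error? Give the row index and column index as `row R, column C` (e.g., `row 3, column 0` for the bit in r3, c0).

row 4, column 2

Recompute each row's even parity and compare to rp:
  r0: data parity 1, sent rp 1 → ok
  r1: data parity 0, sent rp 0 → ok
  r2: data parity 0, sent rp 0 → ok
  r3: data parity 1, sent rp 1 → ok
  r4: data parity 0, sent rp 1 → mismatch
Recompute each column's even parity and compare to cp:
  c0: data parity 1, sent cp 1 → ok
  c1: data parity 1, sent cp 1 → ok
  c2: data parity 0, sent cp 1 → mismatch
Exactly one row (r4) and one column (c2) fail → the flipped bit is at their intersection.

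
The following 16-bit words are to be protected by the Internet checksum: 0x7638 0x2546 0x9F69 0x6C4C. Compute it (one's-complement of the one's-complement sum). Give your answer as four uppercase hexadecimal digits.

58CB

One's-complement addition (fold any carry out of bit 15 back into bit 0):
  0x7638 + 0x2546 = 0x09B7E
  0x9B7E + 0x9F69 = 0x13AE7 → wrap carry → 0x3AE8
  0x3AE8 + 0x6C4C = 0x0A734
One's-complement sum = 0xA734.
Checksum = ~0xA734 & 0xFFFF = 0x58CB.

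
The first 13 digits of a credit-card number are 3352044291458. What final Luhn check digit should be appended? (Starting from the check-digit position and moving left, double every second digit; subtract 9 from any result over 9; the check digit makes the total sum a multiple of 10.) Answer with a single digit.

4

Partial digits right→left: 8 5 4 1 9 2 4 4 0 2 5 3 3
Double every second digit counting from the check-digit position (so the 1st, 3rd, 5th, ... of the partial from the right).
  doubled (with −9 where >9): 7 8 9 8 0 1 6 → sum 39
  kept as-is: 5 1 2 4 2 3 → sum 17
Total = 39 + 17 = 56.
Check digit = (10 − (56 mod 10)) mod 10 = 4.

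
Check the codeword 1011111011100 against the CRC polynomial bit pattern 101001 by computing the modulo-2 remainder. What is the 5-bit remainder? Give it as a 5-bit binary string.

Modulo-2 division of 1011111011100 by 101001:
  pos 0: 101111 XOR 101001 = 000110
  pos 3: 110101 XOR 101001 = 011100
  pos 4: 111001 XOR 101001 = 010000
  pos 5: 100001 XOR 101001 = 001000
  pos 7: 100000 XOR 101001 = 001001
Remainder = 01001 (nonzero — an error is detected).

01001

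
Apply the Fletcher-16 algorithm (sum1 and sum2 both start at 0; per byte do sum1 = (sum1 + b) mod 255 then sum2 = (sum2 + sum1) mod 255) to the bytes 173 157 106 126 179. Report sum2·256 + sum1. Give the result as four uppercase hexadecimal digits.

CAE7

Running sums (mod 255):
  after byte 0 (173): sum1=173, sum2=173
  after byte 1 (157): sum1=75, sum2=248
  after byte 2 (106): sum1=181, sum2=174
  after byte 3 (126): sum1=52, sum2=226
  after byte 4 (179): sum1=231, sum2=202
Checksum = sum2·256 + sum1 = 202·256 + 231 = 51943 = 0xCAE7.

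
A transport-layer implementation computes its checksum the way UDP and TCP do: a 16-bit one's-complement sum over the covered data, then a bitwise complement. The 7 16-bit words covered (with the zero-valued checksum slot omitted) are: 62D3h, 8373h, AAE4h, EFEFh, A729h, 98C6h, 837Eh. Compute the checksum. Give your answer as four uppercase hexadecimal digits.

BB75

One's-complement addition (fold any carry out of bit 15 back into bit 0):
  0x62D3 + 0x8373 = 0x0E646
  0xE646 + 0xAAE4 = 0x1912A → wrap carry → 0x912B
  0x912B + 0xEFEF = 0x1811A → wrap carry → 0x811B
  0x811B + 0xA729 = 0x12844 → wrap carry → 0x2845
  0x2845 + 0x98C6 = 0x0C10B
  0xC10B + 0x837E = 0x14489 → wrap carry → 0x448A
One's-complement sum = 0x448A.
Checksum = ~0x448A & 0xFFFF = 0xBB75.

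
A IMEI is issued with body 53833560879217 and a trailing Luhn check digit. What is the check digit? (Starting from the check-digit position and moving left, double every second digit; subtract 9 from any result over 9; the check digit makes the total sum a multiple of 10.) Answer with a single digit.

3

Partial digits right→left: 7 1 2 9 7 8 0 6 5 3 3 8 3 5
Double every second digit counting from the check-digit position (so the 1st, 3rd, 5th, ... of the partial from the right).
  doubled (with −9 where >9): 5 4 5 0 1 6 6 → sum 27
  kept as-is: 1 9 8 6 3 8 5 → sum 40
Total = 27 + 40 = 67.
Check digit = (10 − (67 mod 10)) mod 10 = 3.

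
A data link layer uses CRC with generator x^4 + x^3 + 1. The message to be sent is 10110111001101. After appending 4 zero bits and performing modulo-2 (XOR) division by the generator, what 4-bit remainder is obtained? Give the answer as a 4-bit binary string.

Append 4 zeros: 101101110011010000. Divide by 11001 (XOR where the leading bit is 1):
  pos 0: 10110 XOR 11001 = 01111
  pos 1: 11111 XOR 11001 = 00110
  pos 3: 11011 XOR 11001 = 00010
  pos 6: 10001 XOR 11001 = 01000
  pos 7: 10001 XOR 11001 = 01000
  pos 8: 10000 XOR 11001 = 01001
  pos 9: 10011 XOR 11001 = 01010
  pos 10: 10100 XOR 11001 = 01101
  pos 11: 11010 XOR 11001 = 00011
Remainder (last 4 bits) = 1100. This is the CRC / FCS.

1100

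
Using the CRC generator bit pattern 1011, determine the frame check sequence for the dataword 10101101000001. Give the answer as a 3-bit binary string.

011

Append 3 zeros: 10101101000001000. Divide by 1011 (XOR where the leading bit is 1):
  pos 0: 1010 XOR 1011 = 0001
  pos 3: 1110 XOR 1011 = 0101
  pos 4: 1011 XOR 1011 = 0000
  pos 13: 1000 XOR 1011 = 0011
Remainder (last 3 bits) = 011. This is the CRC / FCS.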